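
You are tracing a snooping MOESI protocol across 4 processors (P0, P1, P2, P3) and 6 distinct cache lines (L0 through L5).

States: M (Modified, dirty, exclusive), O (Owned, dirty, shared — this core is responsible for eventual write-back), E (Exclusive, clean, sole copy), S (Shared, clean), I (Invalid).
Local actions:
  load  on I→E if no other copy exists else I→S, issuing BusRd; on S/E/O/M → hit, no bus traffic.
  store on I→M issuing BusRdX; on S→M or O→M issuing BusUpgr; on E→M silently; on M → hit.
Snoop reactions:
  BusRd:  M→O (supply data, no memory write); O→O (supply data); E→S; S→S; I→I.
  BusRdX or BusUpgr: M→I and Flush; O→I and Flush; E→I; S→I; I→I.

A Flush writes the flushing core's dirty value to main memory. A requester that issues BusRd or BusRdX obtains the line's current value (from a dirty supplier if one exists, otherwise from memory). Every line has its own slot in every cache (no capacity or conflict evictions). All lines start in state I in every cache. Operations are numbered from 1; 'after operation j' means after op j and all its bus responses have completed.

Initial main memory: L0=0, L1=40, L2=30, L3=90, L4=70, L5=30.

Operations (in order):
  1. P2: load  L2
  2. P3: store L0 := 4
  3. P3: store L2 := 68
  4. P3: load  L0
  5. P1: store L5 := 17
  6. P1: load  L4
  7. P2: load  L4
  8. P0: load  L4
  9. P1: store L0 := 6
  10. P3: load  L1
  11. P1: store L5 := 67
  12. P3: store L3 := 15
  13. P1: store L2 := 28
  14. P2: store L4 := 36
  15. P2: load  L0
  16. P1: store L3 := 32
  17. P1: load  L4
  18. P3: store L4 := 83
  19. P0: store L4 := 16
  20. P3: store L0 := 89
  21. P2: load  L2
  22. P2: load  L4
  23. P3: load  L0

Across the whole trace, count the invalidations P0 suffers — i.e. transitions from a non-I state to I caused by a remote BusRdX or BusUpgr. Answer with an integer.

invalidations = 1

[1] P2: load  L2 | P0:I, P1:I, P2:E(30), P3:I | bus: BusRd
[2] P3: store L0 := 4 | P0:I, P1:I, P2:I, P3:M(4) | bus: BusRdX
[3] P3: store L2 := 68 | P0:I, P1:I, P2:I, P3:M(68) | bus: BusRdX
[4] P3: load  L0 | P0:I, P1:I, P2:I, P3:M(4) | bus: none
[5] P1: store L5 := 17 | P0:I, P1:M(17), P2:I, P3:I | bus: BusRdX
[6] P1: load  L4 | P0:I, P1:E(70), P2:I, P3:I | bus: BusRd
[7] P2: load  L4 | P0:I, P1:S(70), P2:S(70), P3:I | bus: BusRd
[8] P0: load  L4 | P0:S(70), P1:S(70), P2:S(70), P3:I | bus: BusRd
[9] P1: store L0 := 6 | P0:I, P1:M(6), P2:I, P3:I | bus: BusRdX,Flush
[10] P3: load  L1 | P0:I, P1:I, P2:I, P3:E(40) | bus: BusRd
[11] P1: store L5 := 67 | P0:I, P1:M(67), P2:I, P3:I | bus: none
[12] P3: store L3 := 15 | P0:I, P1:I, P2:I, P3:M(15) | bus: BusRdX
[13] P1: store L2 := 28 | P0:I, P1:M(28), P2:I, P3:I | bus: BusRdX,Flush
[14] P2: store L4 := 36 | P0:I, P1:I, P2:M(36), P3:I | bus: BusUpgr
[15] P2: load  L0 | P0:I, P1:O(6), P2:S(6), P3:I | bus: BusRd
[16] P1: store L3 := 32 | P0:I, P1:M(32), P2:I, P3:I | bus: BusRdX,Flush
[17] P1: load  L4 | P0:I, P1:S(36), P2:O(36), P3:I | bus: BusRd
[18] P3: store L4 := 83 | P0:I, P1:I, P2:I, P3:M(83) | bus: BusRdX,Flush
[19] P0: store L4 := 16 | P0:M(16), P1:I, P2:I, P3:I | bus: BusRdX,Flush
[20] P3: store L0 := 89 | P0:I, P1:I, P2:I, P3:M(89) | bus: BusRdX,Flush
[21] P2: load  L2 | P0:I, P1:O(28), P2:S(28), P3:I | bus: BusRd
[22] P2: load  L4 | P0:O(16), P1:I, P2:S(16), P3:I | bus: BusRd
[23] P3: load  L0 | P0:I, P1:I, P2:I, P3:M(89) | bus: none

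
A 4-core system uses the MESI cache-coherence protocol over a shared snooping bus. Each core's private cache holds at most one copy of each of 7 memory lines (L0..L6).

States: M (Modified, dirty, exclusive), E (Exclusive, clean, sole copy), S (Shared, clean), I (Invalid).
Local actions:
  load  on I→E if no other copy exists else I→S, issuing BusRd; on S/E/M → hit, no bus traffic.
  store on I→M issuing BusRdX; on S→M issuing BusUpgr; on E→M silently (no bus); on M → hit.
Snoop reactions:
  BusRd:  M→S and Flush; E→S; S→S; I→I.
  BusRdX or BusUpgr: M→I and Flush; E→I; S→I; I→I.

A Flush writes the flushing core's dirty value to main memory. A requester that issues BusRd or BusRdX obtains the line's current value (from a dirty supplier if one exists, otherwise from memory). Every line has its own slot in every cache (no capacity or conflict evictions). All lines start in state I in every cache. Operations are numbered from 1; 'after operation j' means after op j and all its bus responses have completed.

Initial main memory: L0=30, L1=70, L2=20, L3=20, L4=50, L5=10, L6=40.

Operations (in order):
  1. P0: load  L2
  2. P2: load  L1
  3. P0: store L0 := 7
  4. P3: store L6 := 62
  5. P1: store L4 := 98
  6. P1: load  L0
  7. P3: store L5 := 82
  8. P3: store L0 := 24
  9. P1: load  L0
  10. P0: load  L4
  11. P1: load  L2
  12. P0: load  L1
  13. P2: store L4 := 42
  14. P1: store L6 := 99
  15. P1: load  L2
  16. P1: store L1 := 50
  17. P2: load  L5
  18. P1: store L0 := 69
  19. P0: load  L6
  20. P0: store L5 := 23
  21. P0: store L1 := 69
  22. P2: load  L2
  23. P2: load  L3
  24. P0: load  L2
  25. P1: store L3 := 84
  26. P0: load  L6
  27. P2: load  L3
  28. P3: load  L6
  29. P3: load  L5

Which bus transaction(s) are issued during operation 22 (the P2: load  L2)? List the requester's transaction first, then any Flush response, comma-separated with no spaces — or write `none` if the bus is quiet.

step 1: P0: load  L2  ⟶  EIII  (L2)  txn=BusRd  M[L2]=20
step 2: P2: load  L1  ⟶  IIEI  (L1)  txn=BusRd  M[L1]=70
step 3: P0: store L0 := 7  ⟶  MIII  (L0)  txn=BusRdX  M[L0]=30
step 4: P3: store L6 := 62  ⟶  IIIM  (L6)  txn=BusRdX  M[L6]=40
step 5: P1: store L4 := 98  ⟶  IMII  (L4)  txn=BusRdX  M[L4]=50
step 6: P1: load  L0  ⟶  SSII  (L0)  txn=BusRd+Flush  M[L0]=7
step 7: P3: store L5 := 82  ⟶  IIIM  (L5)  txn=BusRdX  M[L5]=10
step 8: P3: store L0 := 24  ⟶  IIIM  (L0)  txn=BusRdX  M[L0]=7
step 9: P1: load  L0  ⟶  ISIS  (L0)  txn=BusRd+Flush  M[L0]=24
step 10: P0: load  L4  ⟶  SSII  (L4)  txn=BusRd+Flush  M[L4]=98
step 11: P1: load  L2  ⟶  SSII  (L2)  txn=BusRd  M[L2]=20
step 12: P0: load  L1  ⟶  SISI  (L1)  txn=BusRd  M[L1]=70
step 13: P2: store L4 := 42  ⟶  IIMI  (L4)  txn=BusRdX  M[L4]=98
step 14: P1: store L6 := 99  ⟶  IMII  (L6)  txn=BusRdX+Flush  M[L6]=62
step 15: P1: load  L2  ⟶  SSII  (L2)  txn=∅  M[L2]=20
step 16: P1: store L1 := 50  ⟶  IMII  (L1)  txn=BusRdX  M[L1]=70
step 17: P2: load  L5  ⟶  IISS  (L5)  txn=BusRd+Flush  M[L5]=82
step 18: P1: store L0 := 69  ⟶  IMII  (L0)  txn=BusUpgr  M[L0]=24
step 19: P0: load  L6  ⟶  SSII  (L6)  txn=BusRd+Flush  M[L6]=99
step 20: P0: store L5 := 23  ⟶  MIII  (L5)  txn=BusRdX  M[L5]=82
step 21: P0: store L1 := 69  ⟶  MIII  (L1)  txn=BusRdX+Flush  M[L1]=50
step 22: P2: load  L2  ⟶  SSSI  (L2)  txn=BusRd  M[L2]=20
step 23: P2: load  L3  ⟶  IIEI  (L3)  txn=BusRd  M[L3]=20
step 24: P0: load  L2  ⟶  SSSI  (L2)  txn=∅  M[L2]=20
step 25: P1: store L3 := 84  ⟶  IMII  (L3)  txn=BusRdX  M[L3]=20
step 26: P0: load  L6  ⟶  SSII  (L6)  txn=∅  M[L6]=99
step 27: P2: load  L3  ⟶  ISSI  (L3)  txn=BusRd+Flush  M[L3]=84
step 28: P3: load  L6  ⟶  SSIS  (L6)  txn=BusRd  M[L6]=99
step 29: P3: load  L5  ⟶  SIIS  (L5)  txn=BusRd+Flush  M[L5]=23

bus = BusRd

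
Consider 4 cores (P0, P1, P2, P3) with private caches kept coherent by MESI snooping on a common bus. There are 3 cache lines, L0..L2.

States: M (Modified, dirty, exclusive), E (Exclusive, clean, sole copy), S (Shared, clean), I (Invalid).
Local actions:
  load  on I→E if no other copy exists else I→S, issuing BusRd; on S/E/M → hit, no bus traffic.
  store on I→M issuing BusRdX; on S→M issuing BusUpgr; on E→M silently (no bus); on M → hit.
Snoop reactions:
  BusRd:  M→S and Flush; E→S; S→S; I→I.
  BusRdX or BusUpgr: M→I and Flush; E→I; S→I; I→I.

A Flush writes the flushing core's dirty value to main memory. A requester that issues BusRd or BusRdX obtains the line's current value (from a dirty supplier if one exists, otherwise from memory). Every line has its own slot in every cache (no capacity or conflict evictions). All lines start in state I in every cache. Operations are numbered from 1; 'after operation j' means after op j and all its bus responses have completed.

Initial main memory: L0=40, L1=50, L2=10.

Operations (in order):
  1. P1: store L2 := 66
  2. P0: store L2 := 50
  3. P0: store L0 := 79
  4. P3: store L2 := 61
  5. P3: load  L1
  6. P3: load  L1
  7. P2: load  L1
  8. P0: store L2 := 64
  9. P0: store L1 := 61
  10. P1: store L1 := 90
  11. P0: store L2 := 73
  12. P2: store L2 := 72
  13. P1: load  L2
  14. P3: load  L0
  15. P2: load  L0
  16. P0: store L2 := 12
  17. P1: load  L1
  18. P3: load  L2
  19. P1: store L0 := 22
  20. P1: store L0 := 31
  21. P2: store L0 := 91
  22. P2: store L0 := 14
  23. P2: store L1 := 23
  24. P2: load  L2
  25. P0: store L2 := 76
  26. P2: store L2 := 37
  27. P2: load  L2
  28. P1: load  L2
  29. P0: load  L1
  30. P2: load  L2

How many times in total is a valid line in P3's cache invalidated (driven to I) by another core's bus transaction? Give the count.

invalidations = 4

1. P1: store L2 := 66  bus=[BusRdX]  L2: P0=I P1=M P2=I P3=I  mem[L2]=10
2. P0: store L2 := 50  bus=[BusRdX,Flush]  L2: P0=M P1=I P2=I P3=I  mem[L2]=66
3. P0: store L0 := 79  bus=[BusRdX]  L0: P0=M P1=I P2=I P3=I  mem[L0]=40
4. P3: store L2 := 61  bus=[BusRdX,Flush]  L2: P0=I P1=I P2=I P3=M  mem[L2]=50
5. P3: load  L1  bus=[BusRd]  L1: P0=I P1=I P2=I P3=E  mem[L1]=50
6. P3: load  L1  bus=[-]  L1: P0=I P1=I P2=I P3=E  mem[L1]=50
7. P2: load  L1  bus=[BusRd]  L1: P0=I P1=I P2=S P3=S  mem[L1]=50
8. P0: store L2 := 64  bus=[BusRdX,Flush]  L2: P0=M P1=I P2=I P3=I  mem[L2]=61
9. P0: store L1 := 61  bus=[BusRdX]  L1: P0=M P1=I P2=I P3=I  mem[L1]=50
10. P1: store L1 := 90  bus=[BusRdX,Flush]  L1: P0=I P1=M P2=I P3=I  mem[L1]=61
11. P0: store L2 := 73  bus=[-]  L2: P0=M P1=I P2=I P3=I  mem[L2]=61
12. P2: store L2 := 72  bus=[BusRdX,Flush]  L2: P0=I P1=I P2=M P3=I  mem[L2]=73
13. P1: load  L2  bus=[BusRd,Flush]  L2: P0=I P1=S P2=S P3=I  mem[L2]=72
14. P3: load  L0  bus=[BusRd,Flush]  L0: P0=S P1=I P2=I P3=S  mem[L0]=79
15. P2: load  L0  bus=[BusRd]  L0: P0=S P1=I P2=S P3=S  mem[L0]=79
16. P0: store L2 := 12  bus=[BusRdX]  L2: P0=M P1=I P2=I P3=I  mem[L2]=72
17. P1: load  L1  bus=[-]  L1: P0=I P1=M P2=I P3=I  mem[L1]=61
18. P3: load  L2  bus=[BusRd,Flush]  L2: P0=S P1=I P2=I P3=S  mem[L2]=12
19. P1: store L0 := 22  bus=[BusRdX]  L0: P0=I P1=M P2=I P3=I  mem[L0]=79
20. P1: store L0 := 31  bus=[-]  L0: P0=I P1=M P2=I P3=I  mem[L0]=79
21. P2: store L0 := 91  bus=[BusRdX,Flush]  L0: P0=I P1=I P2=M P3=I  mem[L0]=31
22. P2: store L0 := 14  bus=[-]  L0: P0=I P1=I P2=M P3=I  mem[L0]=31
23. P2: store L1 := 23  bus=[BusRdX,Flush]  L1: P0=I P1=I P2=M P3=I  mem[L1]=90
24. P2: load  L2  bus=[BusRd]  L2: P0=S P1=I P2=S P3=S  mem[L2]=12
25. P0: store L2 := 76  bus=[BusUpgr]  L2: P0=M P1=I P2=I P3=I  mem[L2]=12
26. P2: store L2 := 37  bus=[BusRdX,Flush]  L2: P0=I P1=I P2=M P3=I  mem[L2]=76
27. P2: load  L2  bus=[-]  L2: P0=I P1=I P2=M P3=I  mem[L2]=76
28. P1: load  L2  bus=[BusRd,Flush]  L2: P0=I P1=S P2=S P3=I  mem[L2]=37
29. P0: load  L1  bus=[BusRd,Flush]  L1: P0=S P1=I P2=S P3=I  mem[L1]=23
30. P2: load  L2  bus=[-]  L2: P0=I P1=S P2=S P3=I  mem[L2]=37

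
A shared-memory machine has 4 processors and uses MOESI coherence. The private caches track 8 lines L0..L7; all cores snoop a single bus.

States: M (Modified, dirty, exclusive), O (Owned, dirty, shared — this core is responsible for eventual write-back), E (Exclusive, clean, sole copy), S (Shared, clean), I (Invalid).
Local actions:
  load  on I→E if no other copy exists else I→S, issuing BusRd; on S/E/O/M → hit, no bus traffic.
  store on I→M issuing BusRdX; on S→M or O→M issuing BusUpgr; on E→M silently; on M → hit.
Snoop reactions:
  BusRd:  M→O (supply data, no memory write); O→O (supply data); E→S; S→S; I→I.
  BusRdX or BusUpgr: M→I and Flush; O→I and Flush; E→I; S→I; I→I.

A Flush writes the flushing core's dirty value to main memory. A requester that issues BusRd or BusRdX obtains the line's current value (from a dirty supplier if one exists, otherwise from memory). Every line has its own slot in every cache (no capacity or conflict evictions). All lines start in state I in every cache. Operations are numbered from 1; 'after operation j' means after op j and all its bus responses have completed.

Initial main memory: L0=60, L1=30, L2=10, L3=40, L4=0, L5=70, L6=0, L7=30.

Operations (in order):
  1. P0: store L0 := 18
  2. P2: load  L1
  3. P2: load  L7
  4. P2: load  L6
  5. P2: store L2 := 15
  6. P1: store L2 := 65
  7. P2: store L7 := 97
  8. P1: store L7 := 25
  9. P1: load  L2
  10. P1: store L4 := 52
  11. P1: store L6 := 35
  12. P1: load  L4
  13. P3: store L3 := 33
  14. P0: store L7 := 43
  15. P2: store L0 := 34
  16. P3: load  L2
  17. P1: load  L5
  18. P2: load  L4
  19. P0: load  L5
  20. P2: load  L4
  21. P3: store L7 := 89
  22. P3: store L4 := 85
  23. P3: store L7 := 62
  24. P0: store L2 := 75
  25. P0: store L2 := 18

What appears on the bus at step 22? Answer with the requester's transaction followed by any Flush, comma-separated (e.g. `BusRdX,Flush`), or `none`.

step 1: P0: store L0 := 18  ⟶  MIII  (L0)  txn=BusRdX  M[L0]=60
step 2: P2: load  L1  ⟶  IIEI  (L1)  txn=BusRd  M[L1]=30
step 3: P2: load  L7  ⟶  IIEI  (L7)  txn=BusRd  M[L7]=30
step 4: P2: load  L6  ⟶  IIEI  (L6)  txn=BusRd  M[L6]=0
step 5: P2: store L2 := 15  ⟶  IIMI  (L2)  txn=BusRdX  M[L2]=10
step 6: P1: store L2 := 65  ⟶  IMII  (L2)  txn=BusRdX+Flush  M[L2]=15
step 7: P2: store L7 := 97  ⟶  IIMI  (L7)  txn=∅  M[L7]=30
step 8: P1: store L7 := 25  ⟶  IMII  (L7)  txn=BusRdX+Flush  M[L7]=97
step 9: P1: load  L2  ⟶  IMII  (L2)  txn=∅  M[L2]=15
step 10: P1: store L4 := 52  ⟶  IMII  (L4)  txn=BusRdX  M[L4]=0
step 11: P1: store L6 := 35  ⟶  IMII  (L6)  txn=BusRdX  M[L6]=0
step 12: P1: load  L4  ⟶  IMII  (L4)  txn=∅  M[L4]=0
step 13: P3: store L3 := 33  ⟶  IIIM  (L3)  txn=BusRdX  M[L3]=40
step 14: P0: store L7 := 43  ⟶  MIII  (L7)  txn=BusRdX+Flush  M[L7]=25
step 15: P2: store L0 := 34  ⟶  IIMI  (L0)  txn=BusRdX+Flush  M[L0]=18
step 16: P3: load  L2  ⟶  IOIS  (L2)  txn=BusRd  M[L2]=15
step 17: P1: load  L5  ⟶  IEII  (L5)  txn=BusRd  M[L5]=70
step 18: P2: load  L4  ⟶  IOSI  (L4)  txn=BusRd  M[L4]=0
step 19: P0: load  L5  ⟶  SSII  (L5)  txn=BusRd  M[L5]=70
step 20: P2: load  L4  ⟶  IOSI  (L4)  txn=∅  M[L4]=0
step 21: P3: store L7 := 89  ⟶  IIIM  (L7)  txn=BusRdX+Flush  M[L7]=43
step 22: P3: store L4 := 85  ⟶  IIIM  (L4)  txn=BusRdX+Flush  M[L4]=52
step 23: P3: store L7 := 62  ⟶  IIIM  (L7)  txn=∅  M[L7]=43
step 24: P0: store L2 := 75  ⟶  MIII  (L2)  txn=BusRdX+Flush  M[L2]=65
step 25: P0: store L2 := 18  ⟶  MIII  (L2)  txn=∅  M[L2]=65

bus = BusRdX,Flush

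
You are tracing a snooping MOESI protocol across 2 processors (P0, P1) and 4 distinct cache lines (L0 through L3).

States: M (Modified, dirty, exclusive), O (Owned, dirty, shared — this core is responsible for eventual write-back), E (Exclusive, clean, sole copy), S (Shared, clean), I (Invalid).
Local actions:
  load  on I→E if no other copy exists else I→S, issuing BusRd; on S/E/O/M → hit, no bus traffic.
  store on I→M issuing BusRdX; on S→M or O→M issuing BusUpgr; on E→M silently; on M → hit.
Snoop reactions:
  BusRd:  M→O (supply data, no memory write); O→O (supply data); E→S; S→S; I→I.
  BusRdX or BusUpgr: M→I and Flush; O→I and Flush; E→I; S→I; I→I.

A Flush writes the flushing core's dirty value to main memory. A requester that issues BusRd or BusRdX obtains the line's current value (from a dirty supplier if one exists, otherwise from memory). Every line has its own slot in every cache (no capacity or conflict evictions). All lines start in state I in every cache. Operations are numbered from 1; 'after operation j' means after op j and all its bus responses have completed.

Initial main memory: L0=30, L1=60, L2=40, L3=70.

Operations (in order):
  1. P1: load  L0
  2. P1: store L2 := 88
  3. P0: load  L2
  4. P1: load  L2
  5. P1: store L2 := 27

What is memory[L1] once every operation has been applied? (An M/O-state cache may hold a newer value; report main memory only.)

  op1 P1: load  L0 → I/E on L0; bus BusRd; mem=30
  op2 P1: store L2 := 88 → I/M on L2; bus BusRdX; mem=40
  op3 P0: load  L2 → S/O on L2; bus BusRd; mem=40
  op4 P1: load  L2 → S/O on L2; bus (none); mem=40
  op5 P1: store L2 := 27 → I/M on L2; bus BusUpgr; mem=40

memory[L1] = 60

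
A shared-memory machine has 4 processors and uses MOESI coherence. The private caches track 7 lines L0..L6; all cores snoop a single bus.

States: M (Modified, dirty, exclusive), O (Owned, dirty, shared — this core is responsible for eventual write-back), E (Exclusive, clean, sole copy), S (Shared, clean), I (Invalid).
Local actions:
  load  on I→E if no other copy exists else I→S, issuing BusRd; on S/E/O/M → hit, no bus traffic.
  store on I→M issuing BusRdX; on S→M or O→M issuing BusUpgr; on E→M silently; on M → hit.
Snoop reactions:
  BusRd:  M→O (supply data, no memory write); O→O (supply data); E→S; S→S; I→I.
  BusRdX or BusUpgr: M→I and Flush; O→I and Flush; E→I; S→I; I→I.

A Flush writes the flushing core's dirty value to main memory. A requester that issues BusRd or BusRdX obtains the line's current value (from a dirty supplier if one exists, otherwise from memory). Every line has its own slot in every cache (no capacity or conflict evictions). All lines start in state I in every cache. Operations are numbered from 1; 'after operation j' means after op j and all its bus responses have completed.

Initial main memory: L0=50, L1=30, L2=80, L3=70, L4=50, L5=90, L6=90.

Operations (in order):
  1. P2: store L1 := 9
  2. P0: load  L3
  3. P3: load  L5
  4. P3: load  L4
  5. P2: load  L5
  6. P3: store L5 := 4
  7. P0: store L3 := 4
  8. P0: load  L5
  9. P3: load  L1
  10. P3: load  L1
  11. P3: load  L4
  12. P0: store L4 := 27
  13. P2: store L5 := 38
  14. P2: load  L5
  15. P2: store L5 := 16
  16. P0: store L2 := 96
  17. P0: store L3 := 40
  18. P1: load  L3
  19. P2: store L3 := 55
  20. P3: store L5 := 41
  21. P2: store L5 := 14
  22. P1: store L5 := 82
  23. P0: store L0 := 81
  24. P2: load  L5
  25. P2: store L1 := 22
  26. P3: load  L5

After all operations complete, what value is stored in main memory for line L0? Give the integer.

step 1: P2: store L1 := 9  ⟶  IIMI  (L1)  txn=BusRdX  M[L1]=30
step 2: P0: load  L3  ⟶  EIII  (L3)  txn=BusRd  M[L3]=70
step 3: P3: load  L5  ⟶  IIIE  (L5)  txn=BusRd  M[L5]=90
step 4: P3: load  L4  ⟶  IIIE  (L4)  txn=BusRd  M[L4]=50
step 5: P2: load  L5  ⟶  IISS  (L5)  txn=BusRd  M[L5]=90
step 6: P3: store L5 := 4  ⟶  IIIM  (L5)  txn=BusUpgr  M[L5]=90
step 7: P0: store L3 := 4  ⟶  MIII  (L3)  txn=∅  M[L3]=70
step 8: P0: load  L5  ⟶  SIIO  (L5)  txn=BusRd  M[L5]=90
step 9: P3: load  L1  ⟶  IIOS  (L1)  txn=BusRd  M[L1]=30
step 10: P3: load  L1  ⟶  IIOS  (L1)  txn=∅  M[L1]=30
step 11: P3: load  L4  ⟶  IIIE  (L4)  txn=∅  M[L4]=50
step 12: P0: store L4 := 27  ⟶  MIII  (L4)  txn=BusRdX  M[L4]=50
step 13: P2: store L5 := 38  ⟶  IIMI  (L5)  txn=BusRdX+Flush  M[L5]=4
step 14: P2: load  L5  ⟶  IIMI  (L5)  txn=∅  M[L5]=4
step 15: P2: store L5 := 16  ⟶  IIMI  (L5)  txn=∅  M[L5]=4
step 16: P0: store L2 := 96  ⟶  MIII  (L2)  txn=BusRdX  M[L2]=80
step 17: P0: store L3 := 40  ⟶  MIII  (L3)  txn=∅  M[L3]=70
step 18: P1: load  L3  ⟶  OSII  (L3)  txn=BusRd  M[L3]=70
step 19: P2: store L3 := 55  ⟶  IIMI  (L3)  txn=BusRdX+Flush  M[L3]=40
step 20: P3: store L5 := 41  ⟶  IIIM  (L5)  txn=BusRdX+Flush  M[L5]=16
step 21: P2: store L5 := 14  ⟶  IIMI  (L5)  txn=BusRdX+Flush  M[L5]=41
step 22: P1: store L5 := 82  ⟶  IMII  (L5)  txn=BusRdX+Flush  M[L5]=14
step 23: P0: store L0 := 81  ⟶  MIII  (L0)  txn=BusRdX  M[L0]=50
step 24: P2: load  L5  ⟶  IOSI  (L5)  txn=BusRd  M[L5]=14
step 25: P2: store L1 := 22  ⟶  IIMI  (L1)  txn=BusUpgr  M[L1]=30
step 26: P3: load  L5  ⟶  IOSS  (L5)  txn=BusRd  M[L5]=14

memory[L0] = 50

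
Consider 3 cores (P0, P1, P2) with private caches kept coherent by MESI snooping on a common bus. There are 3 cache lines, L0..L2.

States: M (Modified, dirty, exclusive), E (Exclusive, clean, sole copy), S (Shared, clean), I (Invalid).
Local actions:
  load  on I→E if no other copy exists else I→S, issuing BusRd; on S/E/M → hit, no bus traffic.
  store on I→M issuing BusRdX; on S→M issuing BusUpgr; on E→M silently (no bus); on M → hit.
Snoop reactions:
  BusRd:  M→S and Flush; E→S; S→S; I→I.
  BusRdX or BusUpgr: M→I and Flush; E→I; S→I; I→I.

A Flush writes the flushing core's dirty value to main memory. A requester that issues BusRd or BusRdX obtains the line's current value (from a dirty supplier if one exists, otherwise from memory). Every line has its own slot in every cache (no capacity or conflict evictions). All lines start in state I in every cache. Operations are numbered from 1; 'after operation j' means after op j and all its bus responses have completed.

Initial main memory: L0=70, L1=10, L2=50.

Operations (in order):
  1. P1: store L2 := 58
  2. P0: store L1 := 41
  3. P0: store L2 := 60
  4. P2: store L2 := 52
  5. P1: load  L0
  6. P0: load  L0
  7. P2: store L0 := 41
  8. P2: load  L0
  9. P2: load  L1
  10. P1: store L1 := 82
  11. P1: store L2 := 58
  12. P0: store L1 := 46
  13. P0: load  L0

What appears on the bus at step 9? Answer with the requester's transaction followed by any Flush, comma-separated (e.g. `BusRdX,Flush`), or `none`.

step 1: P1: store L2 := 58  ⟶  IMI  (L2)  txn=BusRdX  M[L2]=50
step 2: P0: store L1 := 41  ⟶  MII  (L1)  txn=BusRdX  M[L1]=10
step 3: P0: store L2 := 60  ⟶  MII  (L2)  txn=BusRdX+Flush  M[L2]=58
step 4: P2: store L2 := 52  ⟶  IIM  (L2)  txn=BusRdX+Flush  M[L2]=60
step 5: P1: load  L0  ⟶  IEI  (L0)  txn=BusRd  M[L0]=70
step 6: P0: load  L0  ⟶  SSI  (L0)  txn=BusRd  M[L0]=70
step 7: P2: store L0 := 41  ⟶  IIM  (L0)  txn=BusRdX  M[L0]=70
step 8: P2: load  L0  ⟶  IIM  (L0)  txn=∅  M[L0]=70
step 9: P2: load  L1  ⟶  SIS  (L1)  txn=BusRd+Flush  M[L1]=41
step 10: P1: store L1 := 82  ⟶  IMI  (L1)  txn=BusRdX  M[L1]=41
step 11: P1: store L2 := 58  ⟶  IMI  (L2)  txn=BusRdX+Flush  M[L2]=52
step 12: P0: store L1 := 46  ⟶  MII  (L1)  txn=BusRdX+Flush  M[L1]=82
step 13: P0: load  L0  ⟶  SIS  (L0)  txn=BusRd+Flush  M[L0]=41

bus = BusRd,Flush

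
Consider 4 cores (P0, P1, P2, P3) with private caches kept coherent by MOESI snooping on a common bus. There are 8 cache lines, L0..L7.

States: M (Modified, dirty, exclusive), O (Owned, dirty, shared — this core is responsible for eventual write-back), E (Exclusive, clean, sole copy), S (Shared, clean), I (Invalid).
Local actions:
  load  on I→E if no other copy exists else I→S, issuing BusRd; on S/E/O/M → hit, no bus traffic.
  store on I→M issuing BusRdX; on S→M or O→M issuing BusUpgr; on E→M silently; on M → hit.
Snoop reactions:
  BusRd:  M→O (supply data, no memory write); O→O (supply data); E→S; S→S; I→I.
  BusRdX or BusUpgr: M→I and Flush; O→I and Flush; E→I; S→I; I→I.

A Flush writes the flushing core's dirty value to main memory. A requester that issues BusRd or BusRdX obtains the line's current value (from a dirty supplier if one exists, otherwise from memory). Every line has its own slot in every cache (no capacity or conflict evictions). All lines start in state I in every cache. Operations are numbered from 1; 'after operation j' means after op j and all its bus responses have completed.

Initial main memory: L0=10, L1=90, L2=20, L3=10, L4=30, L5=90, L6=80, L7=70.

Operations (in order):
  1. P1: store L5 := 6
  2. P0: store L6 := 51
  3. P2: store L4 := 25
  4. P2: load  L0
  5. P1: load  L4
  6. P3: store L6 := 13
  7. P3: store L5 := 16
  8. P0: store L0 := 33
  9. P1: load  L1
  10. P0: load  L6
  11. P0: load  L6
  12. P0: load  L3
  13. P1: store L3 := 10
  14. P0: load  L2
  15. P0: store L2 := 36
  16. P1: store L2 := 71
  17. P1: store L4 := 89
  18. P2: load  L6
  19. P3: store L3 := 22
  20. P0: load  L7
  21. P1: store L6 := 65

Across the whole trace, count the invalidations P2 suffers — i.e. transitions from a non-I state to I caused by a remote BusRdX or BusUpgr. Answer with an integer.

[1] P1: store L5 := 6 | P0:I, P1:M(6), P2:I, P3:I | bus: BusRdX
[2] P0: store L6 := 51 | P0:M(51), P1:I, P2:I, P3:I | bus: BusRdX
[3] P2: store L4 := 25 | P0:I, P1:I, P2:M(25), P3:I | bus: BusRdX
[4] P2: load  L0 | P0:I, P1:I, P2:E(10), P3:I | bus: BusRd
[5] P1: load  L4 | P0:I, P1:S(25), P2:O(25), P3:I | bus: BusRd
[6] P3: store L6 := 13 | P0:I, P1:I, P2:I, P3:M(13) | bus: BusRdX,Flush
[7] P3: store L5 := 16 | P0:I, P1:I, P2:I, P3:M(16) | bus: BusRdX,Flush
[8] P0: store L0 := 33 | P0:M(33), P1:I, P2:I, P3:I | bus: BusRdX
[9] P1: load  L1 | P0:I, P1:E(90), P2:I, P3:I | bus: BusRd
[10] P0: load  L6 | P0:S(13), P1:I, P2:I, P3:O(13) | bus: BusRd
[11] P0: load  L6 | P0:S(13), P1:I, P2:I, P3:O(13) | bus: none
[12] P0: load  L3 | P0:E(10), P1:I, P2:I, P3:I | bus: BusRd
[13] P1: store L3 := 10 | P0:I, P1:M(10), P2:I, P3:I | bus: BusRdX
[14] P0: load  L2 | P0:E(20), P1:I, P2:I, P3:I | bus: BusRd
[15] P0: store L2 := 36 | P0:M(36), P1:I, P2:I, P3:I | bus: none
[16] P1: store L2 := 71 | P0:I, P1:M(71), P2:I, P3:I | bus: BusRdX,Flush
[17] P1: store L4 := 89 | P0:I, P1:M(89), P2:I, P3:I | bus: BusUpgr,Flush
[18] P2: load  L6 | P0:S(13), P1:I, P2:S(13), P3:O(13) | bus: BusRd
[19] P3: store L3 := 22 | P0:I, P1:I, P2:I, P3:M(22) | bus: BusRdX,Flush
[20] P0: load  L7 | P0:E(70), P1:I, P2:I, P3:I | bus: BusRd
[21] P1: store L6 := 65 | P0:I, P1:M(65), P2:I, P3:I | bus: BusRdX,Flush

invalidations = 3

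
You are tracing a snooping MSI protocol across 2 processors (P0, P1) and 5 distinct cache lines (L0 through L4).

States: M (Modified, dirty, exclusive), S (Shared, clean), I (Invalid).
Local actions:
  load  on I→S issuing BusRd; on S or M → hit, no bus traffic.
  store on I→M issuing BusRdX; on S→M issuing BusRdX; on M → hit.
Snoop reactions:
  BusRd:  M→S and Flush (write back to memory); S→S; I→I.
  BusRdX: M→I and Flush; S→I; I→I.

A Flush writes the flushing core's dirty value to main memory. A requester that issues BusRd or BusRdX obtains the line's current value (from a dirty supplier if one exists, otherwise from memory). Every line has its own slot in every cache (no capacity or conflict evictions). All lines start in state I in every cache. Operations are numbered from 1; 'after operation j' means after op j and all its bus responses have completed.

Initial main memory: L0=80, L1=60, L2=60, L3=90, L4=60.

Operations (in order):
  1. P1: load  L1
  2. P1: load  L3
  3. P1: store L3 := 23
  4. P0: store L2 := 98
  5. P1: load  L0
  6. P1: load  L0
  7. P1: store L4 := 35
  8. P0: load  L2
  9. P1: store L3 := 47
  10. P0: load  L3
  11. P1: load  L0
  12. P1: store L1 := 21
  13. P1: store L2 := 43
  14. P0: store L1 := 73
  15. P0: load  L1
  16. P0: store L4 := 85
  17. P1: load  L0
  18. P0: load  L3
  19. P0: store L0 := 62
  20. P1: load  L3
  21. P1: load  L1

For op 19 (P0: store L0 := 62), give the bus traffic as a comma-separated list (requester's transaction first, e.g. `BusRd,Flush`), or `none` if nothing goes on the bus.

step 1: P1: load  L1  ⟶  IS  (L1)  txn=BusRd  M[L1]=60
step 2: P1: load  L3  ⟶  IS  (L3)  txn=BusRd  M[L3]=90
step 3: P1: store L3 := 23  ⟶  IM  (L3)  txn=BusRdX  M[L3]=90
step 4: P0: store L2 := 98  ⟶  MI  (L2)  txn=BusRdX  M[L2]=60
step 5: P1: load  L0  ⟶  IS  (L0)  txn=BusRd  M[L0]=80
step 6: P1: load  L0  ⟶  IS  (L0)  txn=∅  M[L0]=80
step 7: P1: store L4 := 35  ⟶  IM  (L4)  txn=BusRdX  M[L4]=60
step 8: P0: load  L2  ⟶  MI  (L2)  txn=∅  M[L2]=60
step 9: P1: store L3 := 47  ⟶  IM  (L3)  txn=∅  M[L3]=90
step 10: P0: load  L3  ⟶  SS  (L3)  txn=BusRd+Flush  M[L3]=47
step 11: P1: load  L0  ⟶  IS  (L0)  txn=∅  M[L0]=80
step 12: P1: store L1 := 21  ⟶  IM  (L1)  txn=BusRdX  M[L1]=60
step 13: P1: store L2 := 43  ⟶  IM  (L2)  txn=BusRdX+Flush  M[L2]=98
step 14: P0: store L1 := 73  ⟶  MI  (L1)  txn=BusRdX+Flush  M[L1]=21
step 15: P0: load  L1  ⟶  MI  (L1)  txn=∅  M[L1]=21
step 16: P0: store L4 := 85  ⟶  MI  (L4)  txn=BusRdX+Flush  M[L4]=35
step 17: P1: load  L0  ⟶  IS  (L0)  txn=∅  M[L0]=80
step 18: P0: load  L3  ⟶  SS  (L3)  txn=∅  M[L3]=47
step 19: P0: store L0 := 62  ⟶  MI  (L0)  txn=BusRdX  M[L0]=80
step 20: P1: load  L3  ⟶  SS  (L3)  txn=∅  M[L3]=47
step 21: P1: load  L1  ⟶  SS  (L1)  txn=BusRd+Flush  M[L1]=73

bus = BusRdX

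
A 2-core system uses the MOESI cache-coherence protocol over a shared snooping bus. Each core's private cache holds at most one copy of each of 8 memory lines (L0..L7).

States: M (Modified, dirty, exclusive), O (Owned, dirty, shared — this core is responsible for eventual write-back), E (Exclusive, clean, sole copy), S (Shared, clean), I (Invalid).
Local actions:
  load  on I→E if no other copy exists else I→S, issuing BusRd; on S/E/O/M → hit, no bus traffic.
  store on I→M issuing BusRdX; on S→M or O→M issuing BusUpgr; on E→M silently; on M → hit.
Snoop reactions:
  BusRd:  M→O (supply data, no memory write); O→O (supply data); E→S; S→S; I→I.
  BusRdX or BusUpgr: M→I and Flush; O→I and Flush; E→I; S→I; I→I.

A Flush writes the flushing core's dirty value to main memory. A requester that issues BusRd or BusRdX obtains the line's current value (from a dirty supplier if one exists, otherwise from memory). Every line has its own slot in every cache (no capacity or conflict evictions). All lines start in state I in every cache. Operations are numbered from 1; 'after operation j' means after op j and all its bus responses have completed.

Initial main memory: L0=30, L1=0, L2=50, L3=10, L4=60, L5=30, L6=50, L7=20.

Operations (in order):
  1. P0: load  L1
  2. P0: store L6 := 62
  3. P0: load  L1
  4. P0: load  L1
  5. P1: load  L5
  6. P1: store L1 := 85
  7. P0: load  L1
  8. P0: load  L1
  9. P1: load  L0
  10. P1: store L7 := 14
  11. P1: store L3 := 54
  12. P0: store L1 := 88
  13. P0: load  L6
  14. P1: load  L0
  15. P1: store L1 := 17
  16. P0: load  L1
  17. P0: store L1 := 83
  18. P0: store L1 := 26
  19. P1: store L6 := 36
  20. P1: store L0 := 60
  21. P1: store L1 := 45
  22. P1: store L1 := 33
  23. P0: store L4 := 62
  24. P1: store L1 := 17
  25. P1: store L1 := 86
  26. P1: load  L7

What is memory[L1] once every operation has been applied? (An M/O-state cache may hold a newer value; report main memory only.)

memory[L1] = 26

1. P0: load  L1  bus=[BusRd]  L1: P0=E P1=I  mem[L1]=0
2. P0: store L6 := 62  bus=[BusRdX]  L6: P0=M P1=I  mem[L6]=50
3. P0: load  L1  bus=[-]  L1: P0=E P1=I  mem[L1]=0
4. P0: load  L1  bus=[-]  L1: P0=E P1=I  mem[L1]=0
5. P1: load  L5  bus=[BusRd]  L5: P0=I P1=E  mem[L5]=30
6. P1: store L1 := 85  bus=[BusRdX]  L1: P0=I P1=M  mem[L1]=0
7. P0: load  L1  bus=[BusRd]  L1: P0=S P1=O  mem[L1]=0
8. P0: load  L1  bus=[-]  L1: P0=S P1=O  mem[L1]=0
9. P1: load  L0  bus=[BusRd]  L0: P0=I P1=E  mem[L0]=30
10. P1: store L7 := 14  bus=[BusRdX]  L7: P0=I P1=M  mem[L7]=20
11. P1: store L3 := 54  bus=[BusRdX]  L3: P0=I P1=M  mem[L3]=10
12. P0: store L1 := 88  bus=[BusUpgr,Flush]  L1: P0=M P1=I  mem[L1]=85
13. P0: load  L6  bus=[-]  L6: P0=M P1=I  mem[L6]=50
14. P1: load  L0  bus=[-]  L0: P0=I P1=E  mem[L0]=30
15. P1: store L1 := 17  bus=[BusRdX,Flush]  L1: P0=I P1=M  mem[L1]=88
16. P0: load  L1  bus=[BusRd]  L1: P0=S P1=O  mem[L1]=88
17. P0: store L1 := 83  bus=[BusUpgr,Flush]  L1: P0=M P1=I  mem[L1]=17
18. P0: store L1 := 26  bus=[-]  L1: P0=M P1=I  mem[L1]=17
19. P1: store L6 := 36  bus=[BusRdX,Flush]  L6: P0=I P1=M  mem[L6]=62
20. P1: store L0 := 60  bus=[-]  L0: P0=I P1=M  mem[L0]=30
21. P1: store L1 := 45  bus=[BusRdX,Flush]  L1: P0=I P1=M  mem[L1]=26
22. P1: store L1 := 33  bus=[-]  L1: P0=I P1=M  mem[L1]=26
23. P0: store L4 := 62  bus=[BusRdX]  L4: P0=M P1=I  mem[L4]=60
24. P1: store L1 := 17  bus=[-]  L1: P0=I P1=M  mem[L1]=26
25. P1: store L1 := 86  bus=[-]  L1: P0=I P1=M  mem[L1]=26
26. P1: load  L7  bus=[-]  L7: P0=I P1=M  mem[L7]=20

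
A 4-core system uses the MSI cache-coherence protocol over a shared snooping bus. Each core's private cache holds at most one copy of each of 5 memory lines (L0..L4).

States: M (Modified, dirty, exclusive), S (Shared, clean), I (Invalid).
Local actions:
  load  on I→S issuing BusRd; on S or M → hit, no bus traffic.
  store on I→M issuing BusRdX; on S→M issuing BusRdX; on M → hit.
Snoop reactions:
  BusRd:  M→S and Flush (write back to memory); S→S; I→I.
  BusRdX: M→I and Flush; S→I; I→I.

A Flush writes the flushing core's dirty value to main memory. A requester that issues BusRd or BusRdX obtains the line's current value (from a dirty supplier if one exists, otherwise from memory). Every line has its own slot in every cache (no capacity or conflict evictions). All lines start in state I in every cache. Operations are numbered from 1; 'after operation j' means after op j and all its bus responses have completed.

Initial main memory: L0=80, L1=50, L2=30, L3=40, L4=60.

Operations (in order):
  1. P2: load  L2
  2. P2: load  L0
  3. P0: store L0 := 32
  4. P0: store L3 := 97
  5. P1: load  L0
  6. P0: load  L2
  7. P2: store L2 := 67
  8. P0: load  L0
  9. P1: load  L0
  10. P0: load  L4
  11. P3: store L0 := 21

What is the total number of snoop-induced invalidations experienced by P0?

step 1: P2: load  L2  ⟶  IISI  (L2)  txn=BusRd  M[L2]=30
step 2: P2: load  L0  ⟶  IISI  (L0)  txn=BusRd  M[L0]=80
step 3: P0: store L0 := 32  ⟶  MIII  (L0)  txn=BusRdX  M[L0]=80
step 4: P0: store L3 := 97  ⟶  MIII  (L3)  txn=BusRdX  M[L3]=40
step 5: P1: load  L0  ⟶  SSII  (L0)  txn=BusRd+Flush  M[L0]=32
step 6: P0: load  L2  ⟶  SISI  (L2)  txn=BusRd  M[L2]=30
step 7: P2: store L2 := 67  ⟶  IIMI  (L2)  txn=BusRdX  M[L2]=30
step 8: P0: load  L0  ⟶  SSII  (L0)  txn=∅  M[L0]=32
step 9: P1: load  L0  ⟶  SSII  (L0)  txn=∅  M[L0]=32
step 10: P0: load  L4  ⟶  SIII  (L4)  txn=BusRd  M[L4]=60
step 11: P3: store L0 := 21  ⟶  IIIM  (L0)  txn=BusRdX  M[L0]=32

invalidations = 2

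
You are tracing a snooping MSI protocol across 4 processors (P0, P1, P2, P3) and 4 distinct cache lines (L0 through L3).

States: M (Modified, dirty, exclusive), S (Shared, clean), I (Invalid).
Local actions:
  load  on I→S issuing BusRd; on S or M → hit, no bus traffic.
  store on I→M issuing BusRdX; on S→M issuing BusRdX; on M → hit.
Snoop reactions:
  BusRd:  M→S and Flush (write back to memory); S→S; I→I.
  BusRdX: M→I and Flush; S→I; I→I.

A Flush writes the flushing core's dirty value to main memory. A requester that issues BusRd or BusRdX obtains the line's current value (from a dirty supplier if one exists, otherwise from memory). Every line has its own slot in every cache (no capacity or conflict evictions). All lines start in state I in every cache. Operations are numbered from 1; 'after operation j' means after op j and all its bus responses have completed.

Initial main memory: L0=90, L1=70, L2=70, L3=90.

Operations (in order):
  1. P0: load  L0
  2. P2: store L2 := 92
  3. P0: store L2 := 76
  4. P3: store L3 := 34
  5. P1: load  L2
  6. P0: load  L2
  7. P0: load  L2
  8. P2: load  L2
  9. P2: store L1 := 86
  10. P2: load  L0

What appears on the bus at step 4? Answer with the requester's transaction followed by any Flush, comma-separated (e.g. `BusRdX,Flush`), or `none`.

1. P0: load  L0  bus=[BusRd]  L0: P0=S P1=I P2=I P3=I  mem[L0]=90
2. P2: store L2 := 92  bus=[BusRdX]  L2: P0=I P1=I P2=M P3=I  mem[L2]=70
3. P0: store L2 := 76  bus=[BusRdX,Flush]  L2: P0=M P1=I P2=I P3=I  mem[L2]=92
4. P3: store L3 := 34  bus=[BusRdX]  L3: P0=I P1=I P2=I P3=M  mem[L3]=90
5. P1: load  L2  bus=[BusRd,Flush]  L2: P0=S P1=S P2=I P3=I  mem[L2]=76
6. P0: load  L2  bus=[-]  L2: P0=S P1=S P2=I P3=I  mem[L2]=76
7. P0: load  L2  bus=[-]  L2: P0=S P1=S P2=I P3=I  mem[L2]=76
8. P2: load  L2  bus=[BusRd]  L2: P0=S P1=S P2=S P3=I  mem[L2]=76
9. P2: store L1 := 86  bus=[BusRdX]  L1: P0=I P1=I P2=M P3=I  mem[L1]=70
10. P2: load  L0  bus=[BusRd]  L0: P0=S P1=I P2=S P3=I  mem[L0]=90

bus = BusRdX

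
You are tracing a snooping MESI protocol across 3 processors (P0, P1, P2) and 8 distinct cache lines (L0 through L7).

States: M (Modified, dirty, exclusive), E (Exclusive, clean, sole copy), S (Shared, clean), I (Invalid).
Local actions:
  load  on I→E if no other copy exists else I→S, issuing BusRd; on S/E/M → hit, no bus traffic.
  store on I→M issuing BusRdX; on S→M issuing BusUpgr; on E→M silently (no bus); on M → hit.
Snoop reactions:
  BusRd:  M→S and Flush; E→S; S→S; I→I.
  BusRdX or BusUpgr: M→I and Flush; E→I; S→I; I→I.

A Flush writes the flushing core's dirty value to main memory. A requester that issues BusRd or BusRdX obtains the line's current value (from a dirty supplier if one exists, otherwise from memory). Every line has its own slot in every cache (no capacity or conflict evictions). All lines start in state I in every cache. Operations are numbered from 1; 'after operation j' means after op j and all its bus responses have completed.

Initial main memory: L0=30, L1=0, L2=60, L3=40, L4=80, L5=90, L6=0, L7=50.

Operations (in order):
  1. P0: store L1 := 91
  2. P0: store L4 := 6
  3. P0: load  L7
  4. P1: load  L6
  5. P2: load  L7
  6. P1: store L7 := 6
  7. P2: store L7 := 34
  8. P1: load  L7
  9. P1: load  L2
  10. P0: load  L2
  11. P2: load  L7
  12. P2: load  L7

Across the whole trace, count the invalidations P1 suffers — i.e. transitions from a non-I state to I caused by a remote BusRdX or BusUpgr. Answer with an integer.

[1] P0: store L1 := 91 | P0:M(91), P1:I, P2:I | bus: BusRdX
[2] P0: store L4 := 6 | P0:M(6), P1:I, P2:I | bus: BusRdX
[3] P0: load  L7 | P0:E(50), P1:I, P2:I | bus: BusRd
[4] P1: load  L6 | P0:I, P1:E(0), P2:I | bus: BusRd
[5] P2: load  L7 | P0:S(50), P1:I, P2:S(50) | bus: BusRd
[6] P1: store L7 := 6 | P0:I, P1:M(6), P2:I | bus: BusRdX
[7] P2: store L7 := 34 | P0:I, P1:I, P2:M(34) | bus: BusRdX,Flush
[8] P1: load  L7 | P0:I, P1:S(34), P2:S(34) | bus: BusRd,Flush
[9] P1: load  L2 | P0:I, P1:E(60), P2:I | bus: BusRd
[10] P0: load  L2 | P0:S(60), P1:S(60), P2:I | bus: BusRd
[11] P2: load  L7 | P0:I, P1:S(34), P2:S(34) | bus: none
[12] P2: load  L7 | P0:I, P1:S(34), P2:S(34) | bus: none

invalidations = 1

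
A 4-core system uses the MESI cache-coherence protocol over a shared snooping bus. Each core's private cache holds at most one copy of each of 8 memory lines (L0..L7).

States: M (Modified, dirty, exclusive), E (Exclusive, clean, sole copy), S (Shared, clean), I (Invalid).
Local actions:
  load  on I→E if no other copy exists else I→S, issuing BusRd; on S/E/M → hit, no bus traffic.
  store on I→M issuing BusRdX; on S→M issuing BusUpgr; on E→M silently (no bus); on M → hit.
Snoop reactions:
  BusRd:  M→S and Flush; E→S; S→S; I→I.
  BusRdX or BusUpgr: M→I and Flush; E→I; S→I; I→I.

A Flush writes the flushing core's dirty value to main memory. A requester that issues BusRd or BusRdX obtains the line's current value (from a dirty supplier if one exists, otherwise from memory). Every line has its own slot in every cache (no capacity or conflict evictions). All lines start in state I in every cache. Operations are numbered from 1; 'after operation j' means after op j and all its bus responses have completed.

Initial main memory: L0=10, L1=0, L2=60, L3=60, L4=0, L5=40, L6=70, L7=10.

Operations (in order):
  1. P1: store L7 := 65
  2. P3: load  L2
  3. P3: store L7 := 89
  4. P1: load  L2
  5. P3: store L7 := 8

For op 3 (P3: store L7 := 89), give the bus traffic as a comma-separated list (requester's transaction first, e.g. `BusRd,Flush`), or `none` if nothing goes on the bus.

bus = BusRdX,Flush

[1] P1: store L7 := 65 | P0:I, P1:M(65), P2:I, P3:I | bus: BusRdX
[2] P3: load  L2 | P0:I, P1:I, P2:I, P3:E(60) | bus: BusRd
[3] P3: store L7 := 89 | P0:I, P1:I, P2:I, P3:M(89) | bus: BusRdX,Flush
[4] P1: load  L2 | P0:I, P1:S(60), P2:I, P3:S(60) | bus: BusRd
[5] P3: store L7 := 8 | P0:I, P1:I, P2:I, P3:M(8) | bus: none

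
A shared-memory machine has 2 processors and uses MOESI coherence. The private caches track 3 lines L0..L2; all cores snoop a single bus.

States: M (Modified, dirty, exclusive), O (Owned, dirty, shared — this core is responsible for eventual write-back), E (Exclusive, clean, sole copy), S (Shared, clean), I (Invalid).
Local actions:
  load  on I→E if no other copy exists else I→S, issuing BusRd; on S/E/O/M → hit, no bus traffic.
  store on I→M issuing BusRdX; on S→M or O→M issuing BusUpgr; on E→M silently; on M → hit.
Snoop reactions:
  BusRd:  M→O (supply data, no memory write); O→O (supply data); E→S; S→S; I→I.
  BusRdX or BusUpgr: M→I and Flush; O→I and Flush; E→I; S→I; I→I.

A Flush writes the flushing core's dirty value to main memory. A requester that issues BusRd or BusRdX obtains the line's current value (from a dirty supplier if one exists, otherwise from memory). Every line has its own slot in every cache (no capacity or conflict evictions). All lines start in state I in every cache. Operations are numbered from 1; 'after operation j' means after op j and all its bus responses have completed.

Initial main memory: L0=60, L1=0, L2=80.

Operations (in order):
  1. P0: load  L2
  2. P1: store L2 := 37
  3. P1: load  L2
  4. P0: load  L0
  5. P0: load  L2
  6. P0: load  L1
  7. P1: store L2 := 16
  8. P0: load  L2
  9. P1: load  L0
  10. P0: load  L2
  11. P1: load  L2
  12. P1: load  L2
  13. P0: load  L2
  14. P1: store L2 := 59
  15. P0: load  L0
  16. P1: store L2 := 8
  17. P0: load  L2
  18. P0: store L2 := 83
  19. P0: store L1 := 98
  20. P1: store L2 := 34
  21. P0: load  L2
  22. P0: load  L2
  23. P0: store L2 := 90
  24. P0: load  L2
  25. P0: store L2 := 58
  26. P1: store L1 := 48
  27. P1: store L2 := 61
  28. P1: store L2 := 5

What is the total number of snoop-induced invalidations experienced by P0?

invalidations = 6

[1] P0: load  L2 | P0:E(80), P1:I | bus: BusRd
[2] P1: store L2 := 37 | P0:I, P1:M(37) | bus: BusRdX
[3] P1: load  L2 | P0:I, P1:M(37) | bus: none
[4] P0: load  L0 | P0:E(60), P1:I | bus: BusRd
[5] P0: load  L2 | P0:S(37), P1:O(37) | bus: BusRd
[6] P0: load  L1 | P0:E(0), P1:I | bus: BusRd
[7] P1: store L2 := 16 | P0:I, P1:M(16) | bus: BusUpgr
[8] P0: load  L2 | P0:S(16), P1:O(16) | bus: BusRd
[9] P1: load  L0 | P0:S(60), P1:S(60) | bus: BusRd
[10] P0: load  L2 | P0:S(16), P1:O(16) | bus: none
[11] P1: load  L2 | P0:S(16), P1:O(16) | bus: none
[12] P1: load  L2 | P0:S(16), P1:O(16) | bus: none
[13] P0: load  L2 | P0:S(16), P1:O(16) | bus: none
[14] P1: store L2 := 59 | P0:I, P1:M(59) | bus: BusUpgr
[15] P0: load  L0 | P0:S(60), P1:S(60) | bus: none
[16] P1: store L2 := 8 | P0:I, P1:M(8) | bus: none
[17] P0: load  L2 | P0:S(8), P1:O(8) | bus: BusRd
[18] P0: store L2 := 83 | P0:M(83), P1:I | bus: BusUpgr,Flush
[19] P0: store L1 := 98 | P0:M(98), P1:I | bus: none
[20] P1: store L2 := 34 | P0:I, P1:M(34) | bus: BusRdX,Flush
[21] P0: load  L2 | P0:S(34), P1:O(34) | bus: BusRd
[22] P0: load  L2 | P0:S(34), P1:O(34) | bus: none
[23] P0: store L2 := 90 | P0:M(90), P1:I | bus: BusUpgr,Flush
[24] P0: load  L2 | P0:M(90), P1:I | bus: none
[25] P0: store L2 := 58 | P0:M(58), P1:I | bus: none
[26] P1: store L1 := 48 | P0:I, P1:M(48) | bus: BusRdX,Flush
[27] P1: store L2 := 61 | P0:I, P1:M(61) | bus: BusRdX,Flush
[28] P1: store L2 := 5 | P0:I, P1:M(5) | bus: none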